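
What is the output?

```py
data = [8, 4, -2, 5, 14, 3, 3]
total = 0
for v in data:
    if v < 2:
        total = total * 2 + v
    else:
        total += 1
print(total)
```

v=8: not <2, total = 0+1 = 1
v=4: not <2, total = 1+1 = 2
v=-2: <2, total = 2*2+(-2) = 2
v=5: not <2, total = 2+1 = 3
v=14: not <2, total = 3+1 = 4
v=3: not <2, total = 4+1 = 5
v=3: not <2, total = 5+1 = 6

6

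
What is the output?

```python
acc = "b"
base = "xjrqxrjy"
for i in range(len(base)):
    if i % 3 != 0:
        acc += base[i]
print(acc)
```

i=0: skip
i=1: add 'j' → 'bj'
i=2: add 'r' → 'bjr'
i=3: skip
i=4: add 'x' → 'bjrx'
i=5: add 'r' → 'bjrxr'
i=6: skip
i=7: add 'y' → 'bjrxry'

bjrxry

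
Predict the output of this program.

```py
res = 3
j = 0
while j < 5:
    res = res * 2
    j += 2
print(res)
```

j=0: res = 3*2 = 6
j=2: res = 6*2 = 12
j=4: res = 12*2 = 24

24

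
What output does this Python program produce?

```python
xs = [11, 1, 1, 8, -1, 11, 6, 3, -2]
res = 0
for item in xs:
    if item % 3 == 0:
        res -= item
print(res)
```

item=11: not %3==0
item=1: not %3==0
item=1: not %3==0
item=8: not %3==0
item=-1: not %3==0
item=11: not %3==0
item=6: %3==0, res = 0-6 = -6
item=3: %3==0, res = (-6)-3 = -9
item=-2: not %3==0

-9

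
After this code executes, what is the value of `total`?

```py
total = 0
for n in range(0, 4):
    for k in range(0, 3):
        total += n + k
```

n=0,k=0: total = 0+0 = 0
n=0,k=1: total = 0+1 = 1
n=0,k=2: total = 1+2 = 3
n=1,k=0: total = 3+1 = 4
n=1,k=1: total = 4+2 = 6
n=1,k=2: total = 6+3 = 9
n=2,k=0: total = 9+2 = 11
n=2,k=1: total = 11+3 = 14
n=2,k=2: total = 14+4 = 18
n=3,k=0: total = 18+3 = 21
n=3,k=1: total = 21+4 = 25
n=3,k=2: total = 25+5 = 30

30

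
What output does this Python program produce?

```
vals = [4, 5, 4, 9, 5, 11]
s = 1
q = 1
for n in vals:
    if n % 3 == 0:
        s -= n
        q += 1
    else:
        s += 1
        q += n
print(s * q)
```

n=4: not %3==0, s = 1+1 = 2; q=5
n=5: not %3==0, s = 2+1 = 3; q=10
n=4: not %3==0, s = 3+1 = 4; q=14
n=9: %3==0, s = 4-9 = -5; q=15
n=5: not %3==0, s = (-5)+1 = -4; q=20
n=11: not %3==0, s = (-4)+1 = -3; q=31
s*q = (-3)*31 = -93

-93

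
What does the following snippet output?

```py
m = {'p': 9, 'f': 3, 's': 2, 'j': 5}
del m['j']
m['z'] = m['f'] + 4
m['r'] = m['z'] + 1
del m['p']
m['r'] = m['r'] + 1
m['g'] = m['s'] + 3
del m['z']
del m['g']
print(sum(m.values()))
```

14

del 'j' → {'p': 9, 'f': 3, 's': 2}
m['z'] = m['f']+4 = 7 → {'p': 9, 'f': 3, 's': 2, 'z': 7}
m['r'] = m['z']+1 = 8 → {'p': 9, 'f': 3, 's': 2, 'z': 7, 'r': 8}
del 'p' → {'f': 3, 's': 2, 'z': 7, 'r': 8}
m['r'] = m['r']+1 = 9 → {'f': 3, 's': 2, 'z': 7, 'r': 9}
m['g'] = m['s']+3 = 5 → {'f': 3, 's': 2, 'z': 7, 'r': 9, 'g': 5}
del 'z' → {'f': 3, 's': 2, 'r': 9, 'g': 5}
del 'g' → {'f': 3, 's': 2, 'r': 9}
sum of values = 14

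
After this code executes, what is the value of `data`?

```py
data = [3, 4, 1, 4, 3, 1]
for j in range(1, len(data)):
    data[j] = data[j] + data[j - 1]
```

j=1: data[1] = 4+3 = 7 → [3, 7, 1, 4, 3, 1]
j=2: data[2] = 1+7 = 8 → [3, 7, 8, 4, 3, 1]
j=3: data[3] = 4+8 = 12 → [3, 7, 8, 12, 3, 1]
j=4: data[4] = 3+12 = 15 → [3, 7, 8, 12, 15, 1]
j=5: data[5] = 1+15 = 16 → [3, 7, 8, 12, 15, 16]

[3, 7, 8, 12, 15, 16]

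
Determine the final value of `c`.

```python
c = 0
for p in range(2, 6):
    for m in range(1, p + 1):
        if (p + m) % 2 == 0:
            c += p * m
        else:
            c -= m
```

p=2,m=1: odd sum, c = 0-1 = -1
p=2,m=2: even sum, c = (-1)+4 = 3
p=3,m=1: even sum, c = 3+3 = 6
p=3,m=2: odd sum, c = 6-2 = 4
p=3,m=3: even sum, c = 4+9 = 13
p=4,m=1: odd sum, c = 13-1 = 12
p=4,m=2: even sum, c = 12+8 = 20
p=4,m=3: odd sum, c = 20-3 = 17
p=4,m=4: even sum, c = 17+16 = 33
p=5,m=1: even sum, c = 33+5 = 38
p=5,m=2: odd sum, c = 38-2 = 36
p=5,m=3: even sum, c = 36+15 = 51
p=5,m=4: odd sum, c = 51-4 = 47
p=5,m=5: even sum, c = 47+25 = 72

72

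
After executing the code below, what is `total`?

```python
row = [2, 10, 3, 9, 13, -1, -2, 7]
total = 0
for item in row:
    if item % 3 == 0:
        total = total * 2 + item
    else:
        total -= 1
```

3

item=2: not %3==0, total = 0-1 = -1
item=10: not %3==0, total = (-1)-1 = -2
item=3: %3==0, total = (-2)*2+3 = -1
item=9: %3==0, total = (-1)*2+9 = 7
item=13: not %3==0, total = 7-1 = 6
item=-1: not %3==0, total = 6-1 = 5
item=-2: not %3==0, total = 5-1 = 4
item=7: not %3==0, total = 4-1 = 3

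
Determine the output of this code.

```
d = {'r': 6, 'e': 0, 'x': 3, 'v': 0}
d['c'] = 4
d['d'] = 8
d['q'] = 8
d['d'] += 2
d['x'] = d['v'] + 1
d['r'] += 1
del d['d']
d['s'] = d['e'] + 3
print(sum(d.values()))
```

d['c'] = 4 → {'r': 6, 'e': 0, 'x': 3, 'v': 0, 'c': 4}
d['d'] = 8 → {'r': 6, 'e': 0, 'x': 3, 'v': 0, 'c': 4, 'd': 8}
d['q'] = 8 → {'r': 6, 'e': 0, 'x': 3, 'v': 0, 'c': 4, 'd': 8, 'q': 8}
d['d'] = 8+2 = 10 → {'r': 6, 'e': 0, 'x': 3, 'v': 0, 'c': 4, 'd': 10, 'q': 8}
d['x'] = d['v']+1 = 1 → {'r': 6, 'e': 0, 'x': 1, 'v': 0, 'c': 4, 'd': 10, 'q': 8}
d['r'] = 6+1 = 7 → {'r': 7, 'e': 0, 'x': 1, 'v': 0, 'c': 4, 'd': 10, 'q': 8}
del 'd' → {'r': 7, 'e': 0, 'x': 1, 'v': 0, 'c': 4, 'q': 8}
d['s'] = d['e']+3 = 3 → {'r': 7, 'e': 0, 'x': 1, 'v': 0, 'c': 4, 'q': 8, 's': 3}
sum of values = 23

23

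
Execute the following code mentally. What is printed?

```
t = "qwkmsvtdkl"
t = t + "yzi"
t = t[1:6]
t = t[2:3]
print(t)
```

m

+ 'yzi' → 'qwkmsvtdklyzi'
slice [1:6] → 'wkmsv'
slice [2:3] → 'm'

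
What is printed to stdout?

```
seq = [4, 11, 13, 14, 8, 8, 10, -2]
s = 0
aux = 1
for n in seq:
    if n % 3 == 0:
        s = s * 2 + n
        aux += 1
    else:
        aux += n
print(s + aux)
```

n=4: not %3==0; aux=5
n=11: not %3==0; aux=16
n=13: not %3==0; aux=29
n=14: not %3==0; aux=43
n=8: not %3==0; aux=51
n=8: not %3==0; aux=59
n=10: not %3==0; aux=69
n=-2: not %3==0; aux=67
s+aux = 0+67 = 67

67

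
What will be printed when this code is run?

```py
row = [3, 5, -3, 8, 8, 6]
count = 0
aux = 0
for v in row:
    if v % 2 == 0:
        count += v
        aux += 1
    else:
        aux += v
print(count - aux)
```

v=3: not even; aux=3
v=5: not even; aux=8
v=-3: not even; aux=5
v=8: even, count = 0+8 = 8; aux=6
v=8: even, count = 8+8 = 16; aux=7
v=6: even, count = 16+6 = 22; aux=8
count-aux = 22-8 = 14

14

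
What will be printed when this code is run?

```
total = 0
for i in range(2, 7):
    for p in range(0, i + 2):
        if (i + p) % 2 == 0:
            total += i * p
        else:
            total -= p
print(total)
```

i=2,p=0: even sum, total = 0+0 = 0
i=2,p=1: odd sum, total = 0-1 = -1
i=2,p=2: even sum, total = (-1)+4 = 3
i=2,p=3: odd sum, total = 3-3 = 0
i=3,p=0: odd sum, total = 0-0 = 0
i=3,p=1: even sum, total = 0+3 = 3
i=3,p=2: odd sum, total = 3-2 = 1
i=3,p=3: even sum, total = 1+9 = 10
i=3,p=4: odd sum, total = 10-4 = 6
i=4,p=0: even sum, total = 6+0 = 6
i=4,p=1: odd sum, total = 6-1 = 5
i=4,p=2: even sum, total = 5+8 = 13
i=4,p=3: odd sum, total = 13-3 = 10
i=4,p=4: even sum, total = 10+16 = 26
i=4,p=5: odd sum, total = 26-5 = 21
i=5,p=0: odd sum, total = 21-0 = 21
i=5,p=1: even sum, total = 21+5 = 26
i=5,p=2: odd sum, total = 26-2 = 24
i=5,p=3: even sum, total = 24+15 = 39
i=5,p=4: odd sum, total = 39-4 = 35
i=5,p=5: even sum, total = 35+25 = 60
i=5,p=6: odd sum, total = 60-6 = 54
i=6,p=0: even sum, total = 54+0 = 54
i=6,p=1: odd sum, total = 54-1 = 53
i=6,p=2: even sum, total = 53+12 = 65
i=6,p=3: odd sum, total = 65-3 = 62
i=6,p=4: even sum, total = 62+24 = 86
i=6,p=5: odd sum, total = 86-5 = 81
i=6,p=6: even sum, total = 81+36 = 117
i=6,p=7: odd sum, total = 117-7 = 110

110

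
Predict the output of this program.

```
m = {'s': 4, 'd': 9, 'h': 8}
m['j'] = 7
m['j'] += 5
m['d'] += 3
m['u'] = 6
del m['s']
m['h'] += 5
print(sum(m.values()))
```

m['j'] = 7 → {'s': 4, 'd': 9, 'h': 8, 'j': 7}
m['j'] = 7+5 = 12 → {'s': 4, 'd': 9, 'h': 8, 'j': 12}
m['d'] = 9+3 = 12 → {'s': 4, 'd': 12, 'h': 8, 'j': 12}
m['u'] = 6 → {'s': 4, 'd': 12, 'h': 8, 'j': 12, 'u': 6}
del 's' → {'d': 12, 'h': 8, 'j': 12, 'u': 6}
m['h'] = 8+5 = 13 → {'d': 12, 'h': 13, 'j': 12, 'u': 6}
sum of values = 43

43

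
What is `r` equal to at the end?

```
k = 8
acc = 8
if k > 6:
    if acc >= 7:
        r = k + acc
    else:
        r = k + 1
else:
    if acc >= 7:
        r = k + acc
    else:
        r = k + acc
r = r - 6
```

k=8, acc=8
k > 6 is True; acc >= 7 is True
→ r = k + acc = 16
r = 16-6 = 10

10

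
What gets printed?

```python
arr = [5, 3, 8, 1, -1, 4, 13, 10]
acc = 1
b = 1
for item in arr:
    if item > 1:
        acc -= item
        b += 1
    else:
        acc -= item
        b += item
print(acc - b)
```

-49

item=5: >1, acc = 1-5 = -4; b=2
item=3: >1, acc = (-4)-3 = -7; b=3
item=8: >1, acc = (-7)-8 = -15; b=4
item=1: not >1, acc = (-15)-1 = -16; b=5
item=-1: not >1, acc = (-16)-(-1) = -15; b=4
item=4: >1, acc = (-15)-4 = -19; b=5
item=13: >1, acc = (-19)-13 = -32; b=6
item=10: >1, acc = (-32)-10 = -42; b=7
acc-b = (-42)-7 = -49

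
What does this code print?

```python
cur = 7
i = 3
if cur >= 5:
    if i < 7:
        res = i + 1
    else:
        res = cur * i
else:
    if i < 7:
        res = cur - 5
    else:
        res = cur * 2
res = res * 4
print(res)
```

16

cur=7, i=3
cur >= 5 is True; i < 7 is True
→ res = i + 1 = 4
res = 4*4 = 16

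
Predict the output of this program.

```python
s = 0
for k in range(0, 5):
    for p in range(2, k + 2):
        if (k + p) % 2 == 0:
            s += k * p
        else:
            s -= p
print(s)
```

k=1,p=2: odd sum, s = 0-2 = -2
k=2,p=2: even sum, s = (-2)+4 = 2
k=2,p=3: odd sum, s = 2-3 = -1
k=3,p=2: odd sum, s = (-1)-2 = -3
k=3,p=3: even sum, s = (-3)+9 = 6
k=3,p=4: odd sum, s = 6-4 = 2
k=4,p=2: even sum, s = 2+8 = 10
k=4,p=3: odd sum, s = 10-3 = 7
k=4,p=4: even sum, s = 7+16 = 23
k=4,p=5: odd sum, s = 23-5 = 18

18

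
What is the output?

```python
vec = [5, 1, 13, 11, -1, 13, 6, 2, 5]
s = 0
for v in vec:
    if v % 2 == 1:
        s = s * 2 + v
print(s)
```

v=5: odd, s = 0*2+5 = 5
v=1: odd, s = 5*2+1 = 11
v=13: odd, s = 11*2+13 = 35
v=11: odd, s = 35*2+11 = 81
v=-1: odd, s = 81*2+(-1) = 161
v=13: odd, s = 161*2+13 = 335
v=6: not odd
v=2: not odd
v=5: odd, s = 335*2+5 = 675

675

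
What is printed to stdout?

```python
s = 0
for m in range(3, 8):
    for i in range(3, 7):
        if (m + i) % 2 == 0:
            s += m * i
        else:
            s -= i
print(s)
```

174

m=3,i=3: even sum, s = 0+9 = 9
m=3,i=4: odd sum, s = 9-4 = 5
m=3,i=5: even sum, s = 5+15 = 20
m=3,i=6: odd sum, s = 20-6 = 14
m=4,i=3: odd sum, s = 14-3 = 11
m=4,i=4: even sum, s = 11+16 = 27
m=4,i=5: odd sum, s = 27-5 = 22
m=4,i=6: even sum, s = 22+24 = 46
m=5,i=3: even sum, s = 46+15 = 61
m=5,i=4: odd sum, s = 61-4 = 57
m=5,i=5: even sum, s = 57+25 = 82
m=5,i=6: odd sum, s = 82-6 = 76
m=6,i=3: odd sum, s = 76-3 = 73
m=6,i=4: even sum, s = 73+24 = 97
m=6,i=5: odd sum, s = 97-5 = 92
m=6,i=6: even sum, s = 92+36 = 128
m=7,i=3: even sum, s = 128+21 = 149
m=7,i=4: odd sum, s = 149-4 = 145
m=7,i=5: even sum, s = 145+35 = 180
m=7,i=6: odd sum, s = 180-6 = 174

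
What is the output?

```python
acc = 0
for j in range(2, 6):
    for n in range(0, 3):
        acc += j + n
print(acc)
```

j=2,n=0: acc = 0+2 = 2
j=2,n=1: acc = 2+3 = 5
j=2,n=2: acc = 5+4 = 9
j=3,n=0: acc = 9+3 = 12
j=3,n=1: acc = 12+4 = 16
j=3,n=2: acc = 16+5 = 21
j=4,n=0: acc = 21+4 = 25
j=4,n=1: acc = 25+5 = 30
j=4,n=2: acc = 30+6 = 36
j=5,n=0: acc = 36+5 = 41
j=5,n=1: acc = 41+6 = 47
j=5,n=2: acc = 47+7 = 54

54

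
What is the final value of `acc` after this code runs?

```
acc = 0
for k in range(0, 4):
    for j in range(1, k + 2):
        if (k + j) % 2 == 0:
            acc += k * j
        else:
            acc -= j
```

4

k=0,j=1: odd sum, acc = 0-1 = -1
k=1,j=1: even sum, acc = (-1)+1 = 0
k=1,j=2: odd sum, acc = 0-2 = -2
k=2,j=1: odd sum, acc = (-2)-1 = -3
k=2,j=2: even sum, acc = (-3)+4 = 1
k=2,j=3: odd sum, acc = 1-3 = -2
k=3,j=1: even sum, acc = (-2)+3 = 1
k=3,j=2: odd sum, acc = 1-2 = -1
k=3,j=3: even sum, acc = (-1)+9 = 8
k=3,j=4: odd sum, acc = 8-4 = 4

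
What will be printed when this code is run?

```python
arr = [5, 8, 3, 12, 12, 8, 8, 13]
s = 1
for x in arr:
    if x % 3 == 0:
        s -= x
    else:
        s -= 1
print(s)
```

-31

x=5: not %3==0, s = 1-1 = 0
x=8: not %3==0, s = 0-1 = -1
x=3: %3==0, s = (-1)-3 = -4
x=12: %3==0, s = (-4)-12 = -16
x=12: %3==0, s = (-16)-12 = -28
x=8: not %3==0, s = (-28)-1 = -29
x=8: not %3==0, s = (-29)-1 = -30
x=13: not %3==0, s = (-30)-1 = -31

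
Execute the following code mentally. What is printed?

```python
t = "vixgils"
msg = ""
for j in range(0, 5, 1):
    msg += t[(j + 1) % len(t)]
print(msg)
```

ixgil

j=0: add t[1]='i' → 'i'
j=1: add t[2]='x' → 'ix'
j=2: add t[3]='g' → 'ixg'
j=3: add t[4]='i' → 'ixgi'
j=4: add t[5]='l' → 'ixgil'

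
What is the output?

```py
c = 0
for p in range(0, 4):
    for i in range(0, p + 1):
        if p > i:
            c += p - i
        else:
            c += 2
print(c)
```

p=0,i=0: not 0>0, c = 0+2 = 2
p=1,i=0: 1>0, c = 2+1 = 3
p=1,i=1: not 1>1, c = 3+2 = 5
p=2,i=0: 2>0, c = 5+2 = 7
p=2,i=1: 2>1, c = 7+1 = 8
p=2,i=2: not 2>2, c = 8+2 = 10
p=3,i=0: 3>0, c = 10+3 = 13
p=3,i=1: 3>1, c = 13+2 = 15
p=3,i=2: 3>2, c = 15+1 = 16
p=3,i=3: not 3>3, c = 16+2 = 18

18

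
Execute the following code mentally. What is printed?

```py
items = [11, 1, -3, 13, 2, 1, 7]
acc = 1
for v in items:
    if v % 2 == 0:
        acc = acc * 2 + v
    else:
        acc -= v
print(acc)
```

-48

v=11: not even, acc = 1-11 = -10
v=1: not even, acc = (-10)-1 = -11
v=-3: not even, acc = (-11)-(-3) = -8
v=13: not even, acc = (-8)-13 = -21
v=2: even, acc = (-21)*2+2 = -40
v=1: not even, acc = (-40)-1 = -41
v=7: not even, acc = (-41)-7 = -48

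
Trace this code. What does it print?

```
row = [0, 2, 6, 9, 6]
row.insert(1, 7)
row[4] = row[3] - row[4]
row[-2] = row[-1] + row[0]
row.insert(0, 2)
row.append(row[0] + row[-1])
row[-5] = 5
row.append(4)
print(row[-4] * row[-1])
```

insert 7 at 1 → [0, 7, 2, 6, 9, 6]
row[4] = row[3]-row[4] = 6-9 = -3 → [0, 7, 2, 6, -3, 6]
row[-2] = row[-1]+row[0] = 6+0 = 6 → [0, 7, 2, 6, 6, 6]
insert 2 at 0 → [2, 0, 7, 2, 6, 6, 6]
append row[0]+row[-1] = 2+6 = 8 → [2, 0, 7, 2, 6, 6, 6, 8]
row[-5] = 5 → [2, 0, 7, 5, 6, 6, 6, 8]
append 4 → [2, 0, 7, 5, 6, 6, 6, 8, 4]
row[-4]*row[-1] = 6*4 = 24

24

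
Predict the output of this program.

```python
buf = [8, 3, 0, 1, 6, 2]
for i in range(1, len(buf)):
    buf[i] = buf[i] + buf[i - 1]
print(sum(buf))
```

80

i=1: buf[1] = 3+8 = 11 → [8, 11, 0, 1, 6, 2]
i=2: buf[2] = 0+11 = 11 → [8, 11, 11, 1, 6, 2]
i=3: buf[3] = 1+11 = 12 → [8, 11, 11, 12, 6, 2]
i=4: buf[4] = 6+12 = 18 → [8, 11, 11, 12, 18, 2]
i=5: buf[5] = 2+18 = 20 → [8, 11, 11, 12, 18, 20]
sum = 80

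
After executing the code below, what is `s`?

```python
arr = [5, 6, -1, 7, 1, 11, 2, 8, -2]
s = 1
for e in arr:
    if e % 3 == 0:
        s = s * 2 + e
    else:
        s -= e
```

-28

e=5: not %3==0, s = 1-5 = -4
e=6: %3==0, s = (-4)*2+6 = -2
e=-1: not %3==0, s = (-2)-(-1) = -1
e=7: not %3==0, s = (-1)-7 = -8
e=1: not %3==0, s = (-8)-1 = -9
e=11: not %3==0, s = (-9)-11 = -20
e=2: not %3==0, s = (-20)-2 = -22
e=8: not %3==0, s = (-22)-8 = -30
e=-2: not %3==0, s = (-30)-(-2) = -28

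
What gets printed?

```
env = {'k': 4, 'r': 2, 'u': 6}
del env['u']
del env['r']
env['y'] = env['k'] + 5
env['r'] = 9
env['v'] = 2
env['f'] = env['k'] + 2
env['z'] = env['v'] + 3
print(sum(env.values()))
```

35

del 'u' → {'k': 4, 'r': 2}
del 'r' → {'k': 4}
env['y'] = env['k']+5 = 9 → {'k': 4, 'y': 9}
env['r'] = 9 → {'k': 4, 'y': 9, 'r': 9}
env['v'] = 2 → {'k': 4, 'y': 9, 'r': 9, 'v': 2}
env['f'] = env['k']+2 = 6 → {'k': 4, 'y': 9, 'r': 9, 'v': 2, 'f': 6}
env['z'] = env['v']+3 = 5 → {'k': 4, 'y': 9, 'r': 9, 'v': 2, 'f': 6, 'z': 5}
sum of values = 35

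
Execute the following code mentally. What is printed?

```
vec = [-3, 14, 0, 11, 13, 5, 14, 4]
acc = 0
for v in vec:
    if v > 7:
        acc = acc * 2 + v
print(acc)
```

v=-3: not >7
v=14: >7, acc = 0*2+14 = 14
v=0: not >7
v=11: >7, acc = 14*2+11 = 39
v=13: >7, acc = 39*2+13 = 91
v=5: not >7
v=14: >7, acc = 91*2+14 = 196
v=4: not >7

196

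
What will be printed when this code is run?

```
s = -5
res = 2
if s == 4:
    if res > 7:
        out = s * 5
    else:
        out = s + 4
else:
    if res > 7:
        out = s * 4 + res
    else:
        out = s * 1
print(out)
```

s=-5, res=2
s == 4 is False; res > 7 is False
→ out = s * 1 = -5

-5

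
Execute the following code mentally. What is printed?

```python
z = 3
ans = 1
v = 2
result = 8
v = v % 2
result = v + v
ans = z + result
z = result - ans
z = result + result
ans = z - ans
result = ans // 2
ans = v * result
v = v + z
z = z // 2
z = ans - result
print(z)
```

v = 2%2 = 0
result = 0+0 = 0
ans = 3+0 = 3
z = 0-3 = -3
z = 0+0 = 0
ans = 0-3 = -3
result = (-3)//2 = -2
ans = 0*(-2) = 0
v = 0+0 = 0
z = 0//2 = 0
z = 0-(-2) = 2

2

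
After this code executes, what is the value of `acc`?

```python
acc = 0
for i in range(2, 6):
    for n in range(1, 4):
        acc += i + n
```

66

i=2,n=1: acc = 0+3 = 3
i=2,n=2: acc = 3+4 = 7
i=2,n=3: acc = 7+5 = 12
i=3,n=1: acc = 12+4 = 16
i=3,n=2: acc = 16+5 = 21
i=3,n=3: acc = 21+6 = 27
i=4,n=1: acc = 27+5 = 32
i=4,n=2: acc = 32+6 = 38
i=4,n=3: acc = 38+7 = 45
i=5,n=1: acc = 45+6 = 51
i=5,n=2: acc = 51+7 = 58
i=5,n=3: acc = 58+8 = 66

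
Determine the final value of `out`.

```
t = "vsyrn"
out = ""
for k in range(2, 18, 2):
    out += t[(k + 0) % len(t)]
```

'ynsrvyns'

k=2: add t[2]='y' → 'y'
k=4: add t[4]='n' → 'yn'
k=6: add t[1]='s' → 'yns'
k=8: add t[3]='r' → 'ynsr'
k=10: add t[0]='v' → 'ynsrv'
k=12: add t[2]='y' → 'ynsrvy'
k=14: add t[4]='n' → 'ynsrvyn'
k=16: add t[1]='s' → 'ynsrvyns'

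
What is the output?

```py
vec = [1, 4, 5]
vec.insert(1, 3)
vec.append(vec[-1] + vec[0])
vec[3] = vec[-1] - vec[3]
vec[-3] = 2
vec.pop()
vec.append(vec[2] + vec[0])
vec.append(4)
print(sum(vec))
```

14

insert 3 at 1 → [1, 3, 4, 5]
append vec[-1]+vec[0] = 5+1 = 6 → [1, 3, 4, 5, 6]
vec[3] = vec[-1]-vec[3] = 6-5 = 1 → [1, 3, 4, 1, 6]
vec[-3] = 2 → [1, 3, 2, 1, 6]
pop() removes 6 → [1, 3, 2, 1]
append vec[2]+vec[0] = 2+1 = 3 → [1, 3, 2, 1, 3]
append 4 → [1, 3, 2, 1, 3, 4]
sum = 14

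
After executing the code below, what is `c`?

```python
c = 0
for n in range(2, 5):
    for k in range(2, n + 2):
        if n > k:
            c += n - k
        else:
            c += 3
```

22

n=2,k=2: not 2>2, c = 0+3 = 3
n=2,k=3: not 2>3, c = 3+3 = 6
n=3,k=2: 3>2, c = 6+1 = 7
n=3,k=3: not 3>3, c = 7+3 = 10
n=3,k=4: not 3>4, c = 10+3 = 13
n=4,k=2: 4>2, c = 13+2 = 15
n=4,k=3: 4>3, c = 15+1 = 16
n=4,k=4: not 4>4, c = 16+3 = 19
n=4,k=5: not 4>5, c = 19+3 = 22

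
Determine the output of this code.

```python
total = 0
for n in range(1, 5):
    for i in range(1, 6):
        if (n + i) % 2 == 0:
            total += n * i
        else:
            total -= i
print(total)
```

42

n=1,i=1: even sum, total = 0+1 = 1
n=1,i=2: odd sum, total = 1-2 = -1
n=1,i=3: even sum, total = (-1)+3 = 2
n=1,i=4: odd sum, total = 2-4 = -2
n=1,i=5: even sum, total = (-2)+5 = 3
n=2,i=1: odd sum, total = 3-1 = 2
n=2,i=2: even sum, total = 2+4 = 6
n=2,i=3: odd sum, total = 6-3 = 3
n=2,i=4: even sum, total = 3+8 = 11
n=2,i=5: odd sum, total = 11-5 = 6
n=3,i=1: even sum, total = 6+3 = 9
n=3,i=2: odd sum, total = 9-2 = 7
n=3,i=3: even sum, total = 7+9 = 16
n=3,i=4: odd sum, total = 16-4 = 12
n=3,i=5: even sum, total = 12+15 = 27
n=4,i=1: odd sum, total = 27-1 = 26
n=4,i=2: even sum, total = 26+8 = 34
n=4,i=3: odd sum, total = 34-3 = 31
n=4,i=4: even sum, total = 31+16 = 47
n=4,i=5: odd sum, total = 47-5 = 42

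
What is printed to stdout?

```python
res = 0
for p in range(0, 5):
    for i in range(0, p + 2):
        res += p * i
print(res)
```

105

p=0,i=0: res = 0+0 = 0
p=0,i=1: res = 0+0 = 0
p=1,i=0: res = 0+0 = 0
p=1,i=1: res = 0+1 = 1
p=1,i=2: res = 1+2 = 3
p=2,i=0: res = 3+0 = 3
p=2,i=1: res = 3+2 = 5
p=2,i=2: res = 5+4 = 9
p=2,i=3: res = 9+6 = 15
p=3,i=0: res = 15+0 = 15
p=3,i=1: res = 15+3 = 18
p=3,i=2: res = 18+6 = 24
p=3,i=3: res = 24+9 = 33
p=3,i=4: res = 33+12 = 45
p=4,i=0: res = 45+0 = 45
p=4,i=1: res = 45+4 = 49
p=4,i=2: res = 49+8 = 57
p=4,i=3: res = 57+12 = 69
p=4,i=4: res = 69+16 = 85
p=4,i=5: res = 85+20 = 105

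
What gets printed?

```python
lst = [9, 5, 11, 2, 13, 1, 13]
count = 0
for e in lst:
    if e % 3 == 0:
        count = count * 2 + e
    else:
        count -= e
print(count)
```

e=9: %3==0, count = 0*2+9 = 9
e=5: not %3==0, count = 9-5 = 4
e=11: not %3==0, count = 4-11 = -7
e=2: not %3==0, count = (-7)-2 = -9
e=13: not %3==0, count = (-9)-13 = -22
e=1: not %3==0, count = (-22)-1 = -23
e=13: not %3==0, count = (-23)-13 = -36

-36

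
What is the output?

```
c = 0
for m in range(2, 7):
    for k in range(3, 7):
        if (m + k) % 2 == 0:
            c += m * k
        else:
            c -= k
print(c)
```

m=2,k=3: odd sum, c = 0-3 = -3
m=2,k=4: even sum, c = (-3)+8 = 5
m=2,k=5: odd sum, c = 5-5 = 0
m=2,k=6: even sum, c = 0+12 = 12
m=3,k=3: even sum, c = 12+9 = 21
m=3,k=4: odd sum, c = 21-4 = 17
m=3,k=5: even sum, c = 17+15 = 32
m=3,k=6: odd sum, c = 32-6 = 26
m=4,k=3: odd sum, c = 26-3 = 23
m=4,k=4: even sum, c = 23+16 = 39
m=4,k=5: odd sum, c = 39-5 = 34
m=4,k=6: even sum, c = 34+24 = 58
m=5,k=3: even sum, c = 58+15 = 73
m=5,k=4: odd sum, c = 73-4 = 69
m=5,k=5: even sum, c = 69+25 = 94
m=5,k=6: odd sum, c = 94-6 = 88
m=6,k=3: odd sum, c = 88-3 = 85
m=6,k=4: even sum, c = 85+24 = 109
m=6,k=5: odd sum, c = 109-5 = 104
m=6,k=6: even sum, c = 104+36 = 140

140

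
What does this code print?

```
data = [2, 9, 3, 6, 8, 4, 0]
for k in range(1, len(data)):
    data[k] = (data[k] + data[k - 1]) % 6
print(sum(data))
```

19

k=1: data[1] = (9+2)%6 = 5 → [2, 5, 3, 6, 8, 4, 0]
k=2: data[2] = (3+5)%6 = 2 → [2, 5, 2, 6, 8, 4, 0]
k=3: data[3] = (6+2)%6 = 2 → [2, 5, 2, 2, 8, 4, 0]
k=4: data[4] = (8+2)%6 = 4 → [2, 5, 2, 2, 4, 4, 0]
k=5: data[5] = (4+4)%6 = 2 → [2, 5, 2, 2, 4, 2, 0]
k=6: data[6] = (0+2)%6 = 2 → [2, 5, 2, 2, 4, 2, 2]
sum = 19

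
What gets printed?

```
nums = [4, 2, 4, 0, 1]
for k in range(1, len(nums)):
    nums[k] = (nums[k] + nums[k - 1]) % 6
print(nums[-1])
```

k=1: nums[1] = (2+4)%6 = 0 → [4, 0, 4, 0, 1]
k=2: nums[2] = (4+0)%6 = 4 → [4, 0, 4, 0, 1]
k=3: nums[3] = (0+4)%6 = 4 → [4, 0, 4, 4, 1]
k=4: nums[4] = (1+4)%6 = 5 → [4, 0, 4, 4, 5]

5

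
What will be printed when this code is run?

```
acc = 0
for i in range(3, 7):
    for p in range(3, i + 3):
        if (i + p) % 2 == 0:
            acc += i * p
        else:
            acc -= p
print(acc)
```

210

i=3,p=3: even sum, acc = 0+9 = 9
i=3,p=4: odd sum, acc = 9-4 = 5
i=3,p=5: even sum, acc = 5+15 = 20
i=4,p=3: odd sum, acc = 20-3 = 17
i=4,p=4: even sum, acc = 17+16 = 33
i=4,p=5: odd sum, acc = 33-5 = 28
i=4,p=6: even sum, acc = 28+24 = 52
i=5,p=3: even sum, acc = 52+15 = 67
i=5,p=4: odd sum, acc = 67-4 = 63
i=5,p=5: even sum, acc = 63+25 = 88
i=5,p=6: odd sum, acc = 88-6 = 82
i=5,p=7: even sum, acc = 82+35 = 117
i=6,p=3: odd sum, acc = 117-3 = 114
i=6,p=4: even sum, acc = 114+24 = 138
i=6,p=5: odd sum, acc = 138-5 = 133
i=6,p=6: even sum, acc = 133+36 = 169
i=6,p=7: odd sum, acc = 169-7 = 162
i=6,p=8: even sum, acc = 162+48 = 210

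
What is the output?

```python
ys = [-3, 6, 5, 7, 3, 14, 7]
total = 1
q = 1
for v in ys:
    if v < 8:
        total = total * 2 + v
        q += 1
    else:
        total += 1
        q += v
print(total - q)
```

126

v=-3: <8, total = 1*2+(-3) = -1; q=2
v=6: <8, total = (-1)*2+6 = 4; q=3
v=5: <8, total = 4*2+5 = 13; q=4
v=7: <8, total = 13*2+7 = 33; q=5
v=3: <8, total = 33*2+3 = 69; q=6
v=14: not <8, total = 69+1 = 70; q=20
v=7: <8, total = 70*2+7 = 147; q=21
total-q = 147-21 = 126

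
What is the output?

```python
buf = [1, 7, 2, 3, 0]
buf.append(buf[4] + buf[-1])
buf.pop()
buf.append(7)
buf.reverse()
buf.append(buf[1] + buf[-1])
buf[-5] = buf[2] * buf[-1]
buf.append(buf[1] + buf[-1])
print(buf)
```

[7, 0, 3, 2, 7, 1, 1, 1]

append buf[4]+buf[-1] = 0+0 = 0 → [1, 7, 2, 3, 0, 0]
pop() removes 0 → [1, 7, 2, 3, 0]
append 7 → [1, 7, 2, 3, 0, 7]
reverse → [7, 0, 3, 2, 7, 1]
append buf[1]+buf[-1] = 0+1 = 1 → [7, 0, 3, 2, 7, 1, 1]
buf[-5] = buf[2]*buf[-1] = 3*1 = 3 → [7, 0, 3, 2, 7, 1, 1]
append buf[1]+buf[-1] = 0+1 = 1 → [7, 0, 3, 2, 7, 1, 1, 1]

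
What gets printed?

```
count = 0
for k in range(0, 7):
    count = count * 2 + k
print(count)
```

120

k=0: count = 0*2+0 = 0
k=1: count = 0*2+1 = 1
k=2: count = 1*2+2 = 4
k=3: count = 4*2+3 = 11
k=4: count = 11*2+4 = 26
k=5: count = 26*2+5 = 57
k=6: count = 57*2+6 = 120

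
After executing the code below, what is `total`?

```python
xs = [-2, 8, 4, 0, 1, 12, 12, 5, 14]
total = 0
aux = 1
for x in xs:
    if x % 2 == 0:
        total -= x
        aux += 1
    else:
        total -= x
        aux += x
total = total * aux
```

-756

x=-2: even, total = 0-(-2) = 2; aux=2
x=8: even, total = 2-8 = -6; aux=3
x=4: even, total = (-6)-4 = -10; aux=4
x=0: even, total = (-10)-0 = -10; aux=5
x=1: not even, total = (-10)-1 = -11; aux=6
x=12: even, total = (-11)-12 = -23; aux=7
x=12: even, total = (-23)-12 = -35; aux=8
x=5: not even, total = (-35)-5 = -40; aux=13
x=14: even, total = (-40)-14 = -54; aux=14
total*aux = (-54)*14 = -756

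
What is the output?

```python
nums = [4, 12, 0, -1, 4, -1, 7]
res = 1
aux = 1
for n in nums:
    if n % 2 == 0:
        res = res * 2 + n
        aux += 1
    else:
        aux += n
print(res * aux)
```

1000

n=4: even, res = 1*2+4 = 6; aux=2
n=12: even, res = 6*2+12 = 24; aux=3
n=0: even, res = 24*2+0 = 48; aux=4
n=-1: not even; aux=3
n=4: even, res = 48*2+4 = 100; aux=4
n=-1: not even; aux=3
n=7: not even; aux=10
res*aux = 100*10 = 1000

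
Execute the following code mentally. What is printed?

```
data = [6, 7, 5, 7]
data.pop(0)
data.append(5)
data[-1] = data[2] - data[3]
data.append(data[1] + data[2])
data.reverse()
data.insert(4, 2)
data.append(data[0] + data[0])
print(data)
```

[12, 2, 7, 5, 2, 7, 24]

pop(0) removes 6 → [7, 5, 7]
append 5 → [7, 5, 7, 5]
data[-1] = data[2]-data[3] = 7-5 = 2 → [7, 5, 7, 2]
append data[1]+data[2] = 5+7 = 12 → [7, 5, 7, 2, 12]
reverse → [12, 2, 7, 5, 7]
insert 2 at 4 → [12, 2, 7, 5, 2, 7]
append data[0]+data[0] = 12+12 = 24 → [12, 2, 7, 5, 2, 7, 24]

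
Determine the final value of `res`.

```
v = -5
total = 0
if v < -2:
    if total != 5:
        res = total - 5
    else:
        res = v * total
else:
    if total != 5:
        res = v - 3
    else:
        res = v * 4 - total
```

v=-5, total=0
v < -2 is True; total != 5 is True
→ res = total - 5 = -5

-5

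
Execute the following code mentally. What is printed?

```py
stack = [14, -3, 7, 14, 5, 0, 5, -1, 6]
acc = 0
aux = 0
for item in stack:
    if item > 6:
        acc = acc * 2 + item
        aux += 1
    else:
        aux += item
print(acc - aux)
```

69

item=14: >6, acc = 0*2+14 = 14; aux=1
item=-3: not >6; aux=-2
item=7: >6, acc = 14*2+7 = 35; aux=-1
item=14: >6, acc = 35*2+14 = 84; aux=0
item=5: not >6; aux=5
item=0: not >6; aux=5
item=5: not >6; aux=10
item=-1: not >6; aux=9
item=6: not >6; aux=15
acc-aux = 84-15 = 69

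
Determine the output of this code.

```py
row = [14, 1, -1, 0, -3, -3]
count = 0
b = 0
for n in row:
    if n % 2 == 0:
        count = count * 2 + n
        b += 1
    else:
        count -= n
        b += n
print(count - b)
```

38

n=14: even, count = 0*2+14 = 14; b=1
n=1: not even, count = 14-1 = 13; b=2
n=-1: not even, count = 13-(-1) = 14; b=1
n=0: even, count = 14*2+0 = 28; b=2
n=-3: not even, count = 28-(-3) = 31; b=-1
n=-3: not even, count = 31-(-3) = 34; b=-4
count-b = 34-(-4) = 38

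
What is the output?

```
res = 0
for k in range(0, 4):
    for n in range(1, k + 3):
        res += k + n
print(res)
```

k=0,n=1: res = 0+1 = 1
k=0,n=2: res = 1+2 = 3
k=1,n=1: res = 3+2 = 5
k=1,n=2: res = 5+3 = 8
k=1,n=3: res = 8+4 = 12
k=2,n=1: res = 12+3 = 15
k=2,n=2: res = 15+4 = 19
k=2,n=3: res = 19+5 = 24
k=2,n=4: res = 24+6 = 30
k=3,n=1: res = 30+4 = 34
k=3,n=2: res = 34+5 = 39
k=3,n=3: res = 39+6 = 45
k=3,n=4: res = 45+7 = 52
k=3,n=5: res = 52+8 = 60

60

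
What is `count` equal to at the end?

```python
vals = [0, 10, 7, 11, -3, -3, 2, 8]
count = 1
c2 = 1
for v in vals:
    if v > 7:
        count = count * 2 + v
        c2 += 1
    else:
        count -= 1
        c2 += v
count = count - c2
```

v=0: not >7, count = 1-1 = 0; c2=1
v=10: >7, count = 0*2+10 = 10; c2=2
v=7: not >7, count = 10-1 = 9; c2=9
v=11: >7, count = 9*2+11 = 29; c2=10
v=-3: not >7, count = 29-1 = 28; c2=7
v=-3: not >7, count = 28-1 = 27; c2=4
v=2: not >7, count = 27-1 = 26; c2=6
v=8: >7, count = 26*2+8 = 60; c2=7
count-c2 = 60-7 = 53

53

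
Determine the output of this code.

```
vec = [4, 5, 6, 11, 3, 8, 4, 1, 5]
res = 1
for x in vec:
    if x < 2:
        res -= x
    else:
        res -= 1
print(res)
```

-8

x=4: not <2, res = 1-1 = 0
x=5: not <2, res = 0-1 = -1
x=6: not <2, res = (-1)-1 = -2
x=11: not <2, res = (-2)-1 = -3
x=3: not <2, res = (-3)-1 = -4
x=8: not <2, res = (-4)-1 = -5
x=4: not <2, res = (-5)-1 = -6
x=1: <2, res = (-6)-1 = -7
x=5: not <2, res = (-7)-1 = -8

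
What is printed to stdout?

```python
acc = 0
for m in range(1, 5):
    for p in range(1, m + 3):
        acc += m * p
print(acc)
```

155

m=1,p=1: acc = 0+1 = 1
m=1,p=2: acc = 1+2 = 3
m=1,p=3: acc = 3+3 = 6
m=2,p=1: acc = 6+2 = 8
m=2,p=2: acc = 8+4 = 12
m=2,p=3: acc = 12+6 = 18
m=2,p=4: acc = 18+8 = 26
m=3,p=1: acc = 26+3 = 29
m=3,p=2: acc = 29+6 = 35
m=3,p=3: acc = 35+9 = 44
m=3,p=4: acc = 44+12 = 56
m=3,p=5: acc = 56+15 = 71
m=4,p=1: acc = 71+4 = 75
m=4,p=2: acc = 75+8 = 83
m=4,p=3: acc = 83+12 = 95
m=4,p=4: acc = 95+16 = 111
m=4,p=5: acc = 111+20 = 131
m=4,p=6: acc = 131+24 = 155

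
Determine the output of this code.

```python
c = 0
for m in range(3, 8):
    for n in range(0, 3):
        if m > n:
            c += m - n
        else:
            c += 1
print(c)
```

60

m=3,n=0: 3>0, c = 0+3 = 3
m=3,n=1: 3>1, c = 3+2 = 5
m=3,n=2: 3>2, c = 5+1 = 6
m=4,n=0: 4>0, c = 6+4 = 10
m=4,n=1: 4>1, c = 10+3 = 13
m=4,n=2: 4>2, c = 13+2 = 15
m=5,n=0: 5>0, c = 15+5 = 20
m=5,n=1: 5>1, c = 20+4 = 24
m=5,n=2: 5>2, c = 24+3 = 27
m=6,n=0: 6>0, c = 27+6 = 33
m=6,n=1: 6>1, c = 33+5 = 38
m=6,n=2: 6>2, c = 38+4 = 42
m=7,n=0: 7>0, c = 42+7 = 49
m=7,n=1: 7>1, c = 49+6 = 55
m=7,n=2: 7>2, c = 55+5 = 60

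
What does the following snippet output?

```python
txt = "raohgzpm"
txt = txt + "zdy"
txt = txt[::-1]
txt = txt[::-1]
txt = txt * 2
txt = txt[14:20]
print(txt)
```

hgzpmz

+ 'zdy' → 'raohgzpmzdy'
reverse → 'ydzmpzghoar'
reverse → 'raohgzpmzdy'
repeat ×2 → 'raohgzpmzdyraohgzpmzdy'
slice [14:20] → 'hgzpmz'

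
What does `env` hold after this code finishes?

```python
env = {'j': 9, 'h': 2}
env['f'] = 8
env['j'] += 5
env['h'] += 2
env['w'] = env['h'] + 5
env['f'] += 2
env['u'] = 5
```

{'j': 14, 'h': 4, 'f': 10, 'w': 9, 'u': 5}

env['f'] = 8 → {'j': 9, 'h': 2, 'f': 8}
env['j'] = 9+5 = 14 → {'j': 14, 'h': 2, 'f': 8}
env['h'] = 2+2 = 4 → {'j': 14, 'h': 4, 'f': 8}
env['w'] = env['h']+5 = 9 → {'j': 14, 'h': 4, 'f': 8, 'w': 9}
env['f'] = 8+2 = 10 → {'j': 14, 'h': 4, 'f': 10, 'w': 9}
env['u'] = 5 → {'j': 14, 'h': 4, 'f': 10, 'w': 9, 'u': 5}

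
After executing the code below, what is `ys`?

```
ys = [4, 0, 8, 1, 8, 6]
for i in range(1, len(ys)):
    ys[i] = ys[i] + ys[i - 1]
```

[4, 4, 12, 13, 21, 27]

i=1: ys[1] = 0+4 = 4 → [4, 4, 8, 1, 8, 6]
i=2: ys[2] = 8+4 = 12 → [4, 4, 12, 1, 8, 6]
i=3: ys[3] = 1+12 = 13 → [4, 4, 12, 13, 8, 6]
i=4: ys[4] = 8+13 = 21 → [4, 4, 12, 13, 21, 6]
i=5: ys[5] = 6+21 = 27 → [4, 4, 12, 13, 21, 27]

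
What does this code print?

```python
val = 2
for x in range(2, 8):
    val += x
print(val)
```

29

x=2: val = 2+2 = 4
x=3: val = 4+3 = 7
x=4: val = 7+4 = 11
x=5: val = 11+5 = 16
x=6: val = 16+6 = 22
x=7: val = 22+7 = 29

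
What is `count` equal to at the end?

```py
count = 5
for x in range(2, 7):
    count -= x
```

-15

x=2: count = 5-2 = 3
x=3: count = 3-3 = 0
x=4: count = 0-4 = -4
x=5: count = (-4)-5 = -9
x=6: count = (-9)-6 = -15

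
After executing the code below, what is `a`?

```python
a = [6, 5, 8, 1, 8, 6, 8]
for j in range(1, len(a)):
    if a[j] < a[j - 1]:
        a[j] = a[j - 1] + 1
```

[6, 7, 8, 9, 10, 11, 12]

j=1: 5<6, a[1] = 6+1 = 7 → [6, 7, 8, 1, 8, 6, 8]
j=2: 8>=7, unchanged → [6, 7, 8, 1, 8, 6, 8]
j=3: 1<8, a[3] = 8+1 = 9 → [6, 7, 8, 9, 8, 6, 8]
j=4: 8<9, a[4] = 9+1 = 10 → [6, 7, 8, 9, 10, 6, 8]
j=5: 6<10, a[5] = 10+1 = 11 → [6, 7, 8, 9, 10, 11, 8]
j=6: 8<11, a[6] = 11+1 = 12 → [6, 7, 8, 9, 10, 11, 12]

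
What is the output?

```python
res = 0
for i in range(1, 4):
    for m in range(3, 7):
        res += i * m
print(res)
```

108

i=1,m=3: res = 0+3 = 3
i=1,m=4: res = 3+4 = 7
i=1,m=5: res = 7+5 = 12
i=1,m=6: res = 12+6 = 18
i=2,m=3: res = 18+6 = 24
i=2,m=4: res = 24+8 = 32
i=2,m=5: res = 32+10 = 42
i=2,m=6: res = 42+12 = 54
i=3,m=3: res = 54+9 = 63
i=3,m=4: res = 63+12 = 75
i=3,m=5: res = 75+15 = 90
i=3,m=6: res = 90+18 = 108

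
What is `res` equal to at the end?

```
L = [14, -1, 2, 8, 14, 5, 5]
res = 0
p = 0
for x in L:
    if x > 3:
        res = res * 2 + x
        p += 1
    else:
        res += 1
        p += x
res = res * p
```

x=14: >3, res = 0*2+14 = 14; p=1
x=-1: not >3, res = 14+1 = 15; p=0
x=2: not >3, res = 15+1 = 16; p=2
x=8: >3, res = 16*2+8 = 40; p=3
x=14: >3, res = 40*2+14 = 94; p=4
x=5: >3, res = 94*2+5 = 193; p=5
x=5: >3, res = 193*2+5 = 391; p=6
res*p = 391*6 = 2346

2346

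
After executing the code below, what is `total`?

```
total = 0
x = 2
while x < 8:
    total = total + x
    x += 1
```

x=2: total = 0+2 = 2
x=3: total = 2+3 = 5
x=4: total = 5+4 = 9
x=5: total = 9+5 = 14
x=6: total = 14+6 = 20
x=7: total = 20+7 = 27

27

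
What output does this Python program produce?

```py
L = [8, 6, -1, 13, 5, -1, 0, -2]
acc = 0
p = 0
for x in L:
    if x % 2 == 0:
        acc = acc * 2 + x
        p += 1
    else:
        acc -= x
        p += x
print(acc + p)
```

42

x=8: even, acc = 0*2+8 = 8; p=1
x=6: even, acc = 8*2+6 = 22; p=2
x=-1: not even, acc = 22-(-1) = 23; p=1
x=13: not even, acc = 23-13 = 10; p=14
x=5: not even, acc = 10-5 = 5; p=19
x=-1: not even, acc = 5-(-1) = 6; p=18
x=0: even, acc = 6*2+0 = 12; p=19
x=-2: even, acc = 12*2+(-2) = 22; p=20
acc+p = 22+20 = 42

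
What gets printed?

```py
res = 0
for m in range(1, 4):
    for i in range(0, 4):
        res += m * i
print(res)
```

36

m=1,i=0: res = 0+0 = 0
m=1,i=1: res = 0+1 = 1
m=1,i=2: res = 1+2 = 3
m=1,i=3: res = 3+3 = 6
m=2,i=0: res = 6+0 = 6
m=2,i=1: res = 6+2 = 8
m=2,i=2: res = 8+4 = 12
m=2,i=3: res = 12+6 = 18
m=3,i=0: res = 18+0 = 18
m=3,i=1: res = 18+3 = 21
m=3,i=2: res = 21+6 = 27
m=3,i=3: res = 27+9 = 36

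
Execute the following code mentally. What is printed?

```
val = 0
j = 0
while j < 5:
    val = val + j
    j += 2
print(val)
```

6

j=0: val = 0+0 = 0
j=2: val = 0+2 = 2
j=4: val = 2+4 = 6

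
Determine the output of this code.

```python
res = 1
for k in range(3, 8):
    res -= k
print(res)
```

-24

k=3: res = 1-3 = -2
k=4: res = (-2)-4 = -6
k=5: res = (-6)-5 = -11
k=6: res = (-11)-6 = -17
k=7: res = (-17)-7 = -24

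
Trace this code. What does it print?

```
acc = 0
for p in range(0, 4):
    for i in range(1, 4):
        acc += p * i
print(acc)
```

36

p=0,i=1: acc = 0+0 = 0
p=0,i=2: acc = 0+0 = 0
p=0,i=3: acc = 0+0 = 0
p=1,i=1: acc = 0+1 = 1
p=1,i=2: acc = 1+2 = 3
p=1,i=3: acc = 3+3 = 6
p=2,i=1: acc = 6+2 = 8
p=2,i=2: acc = 8+4 = 12
p=2,i=3: acc = 12+6 = 18
p=3,i=1: acc = 18+3 = 21
p=3,i=2: acc = 21+6 = 27
p=3,i=3: acc = 27+9 = 36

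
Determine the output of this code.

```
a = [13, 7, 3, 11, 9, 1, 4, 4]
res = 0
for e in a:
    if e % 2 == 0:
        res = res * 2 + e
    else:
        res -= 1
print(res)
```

-12

e=13: not even, res = 0-1 = -1
e=7: not even, res = (-1)-1 = -2
e=3: not even, res = (-2)-1 = -3
e=11: not even, res = (-3)-1 = -4
e=9: not even, res = (-4)-1 = -5
e=1: not even, res = (-5)-1 = -6
e=4: even, res = (-6)*2+4 = -8
e=4: even, res = (-8)*2+4 = -12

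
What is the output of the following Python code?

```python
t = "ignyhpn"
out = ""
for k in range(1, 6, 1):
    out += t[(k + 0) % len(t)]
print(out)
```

gnyhp

k=1: add t[1]='g' → 'g'
k=2: add t[2]='n' → 'gn'
k=3: add t[3]='y' → 'gny'
k=4: add t[4]='h' → 'gnyh'
k=5: add t[5]='p' → 'gnyhp'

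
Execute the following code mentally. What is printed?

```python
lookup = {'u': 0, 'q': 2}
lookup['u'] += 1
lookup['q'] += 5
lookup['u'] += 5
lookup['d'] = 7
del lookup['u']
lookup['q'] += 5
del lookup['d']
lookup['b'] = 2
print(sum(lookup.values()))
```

lookup['u'] = 0+1 = 1 → {'u': 1, 'q': 2}
lookup['q'] = 2+5 = 7 → {'u': 1, 'q': 7}
lookup['u'] = 1+5 = 6 → {'u': 6, 'q': 7}
lookup['d'] = 7 → {'u': 6, 'q': 7, 'd': 7}
del 'u' → {'q': 7, 'd': 7}
lookup['q'] = 7+5 = 12 → {'q': 12, 'd': 7}
del 'd' → {'q': 12}
lookup['b'] = 2 → {'q': 12, 'b': 2}
sum of values = 14

14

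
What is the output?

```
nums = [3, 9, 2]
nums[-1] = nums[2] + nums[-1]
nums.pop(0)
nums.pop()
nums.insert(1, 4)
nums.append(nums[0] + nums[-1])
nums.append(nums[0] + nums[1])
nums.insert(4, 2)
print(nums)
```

[9, 4, 13, 13, 2]

nums[-1] = nums[2]+nums[-1] = 2+2 = 4 → [3, 9, 4]
pop(0) removes 3 → [9, 4]
pop() removes 4 → [9]
insert 4 at 1 → [9, 4]
append nums[0]+nums[-1] = 9+4 = 13 → [9, 4, 13]
append nums[0]+nums[1] = 9+4 = 13 → [9, 4, 13, 13]
insert 2 at 4 → [9, 4, 13, 13, 2]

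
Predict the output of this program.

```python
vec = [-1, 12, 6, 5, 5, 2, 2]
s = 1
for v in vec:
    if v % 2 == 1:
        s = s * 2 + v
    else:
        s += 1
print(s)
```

29

v=-1: odd, s = 1*2+(-1) = 1
v=12: not odd, s = 1+1 = 2
v=6: not odd, s = 2+1 = 3
v=5: odd, s = 3*2+5 = 11
v=5: odd, s = 11*2+5 = 27
v=2: not odd, s = 27+1 = 28
v=2: not odd, s = 28+1 = 29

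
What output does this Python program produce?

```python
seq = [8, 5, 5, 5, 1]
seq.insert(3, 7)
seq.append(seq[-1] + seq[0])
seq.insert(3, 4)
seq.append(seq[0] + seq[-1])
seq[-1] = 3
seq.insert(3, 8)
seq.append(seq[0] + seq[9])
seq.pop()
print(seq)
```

[8, 5, 5, 8, 4, 7, 5, 1, 9, 3]

insert 7 at 3 → [8, 5, 5, 7, 5, 1]
append seq[-1]+seq[0] = 1+8 = 9 → [8, 5, 5, 7, 5, 1, 9]
insert 4 at 3 → [8, 5, 5, 4, 7, 5, 1, 9]
append seq[0]+seq[-1] = 8+9 = 17 → [8, 5, 5, 4, 7, 5, 1, 9, 17]
seq[-1] = 3 → [8, 5, 5, 4, 7, 5, 1, 9, 3]
insert 8 at 3 → [8, 5, 5, 8, 4, 7, 5, 1, 9, 3]
append seq[0]+seq[9] = 8+3 = 11 → [8, 5, 5, 8, 4, 7, 5, 1, 9, 3, 11]
pop() removes 11 → [8, 5, 5, 8, 4, 7, 5, 1, 9, 3]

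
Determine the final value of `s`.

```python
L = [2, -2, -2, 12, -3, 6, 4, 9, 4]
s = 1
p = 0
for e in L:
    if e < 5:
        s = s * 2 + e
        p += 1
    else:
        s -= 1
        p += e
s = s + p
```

e=2: <5, s = 1*2+2 = 4; p=1
e=-2: <5, s = 4*2+(-2) = 6; p=2
e=-2: <5, s = 6*2+(-2) = 10; p=3
e=12: not <5, s = 10-1 = 9; p=15
e=-3: <5, s = 9*2+(-3) = 15; p=16
e=6: not <5, s = 15-1 = 14; p=22
e=4: <5, s = 14*2+4 = 32; p=23
e=9: not <5, s = 32-1 = 31; p=32
e=4: <5, s = 31*2+4 = 66; p=33
s+p = 66+33 = 99

99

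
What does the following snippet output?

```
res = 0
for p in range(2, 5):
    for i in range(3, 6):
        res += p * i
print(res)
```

p=2,i=3: res = 0+6 = 6
p=2,i=4: res = 6+8 = 14
p=2,i=5: res = 14+10 = 24
p=3,i=3: res = 24+9 = 33
p=3,i=4: res = 33+12 = 45
p=3,i=5: res = 45+15 = 60
p=4,i=3: res = 60+12 = 72
p=4,i=4: res = 72+16 = 88
p=4,i=5: res = 88+20 = 108

108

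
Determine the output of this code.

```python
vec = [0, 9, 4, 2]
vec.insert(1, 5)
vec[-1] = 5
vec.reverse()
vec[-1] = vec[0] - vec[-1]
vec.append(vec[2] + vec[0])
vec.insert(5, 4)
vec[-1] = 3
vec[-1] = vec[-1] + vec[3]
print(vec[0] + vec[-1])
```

insert 5 at 1 → [0, 5, 9, 4, 2]
vec[-1] = 5 → [0, 5, 9, 4, 5]
reverse → [5, 4, 9, 5, 0]
vec[-1] = vec[0]-vec[-1] = 5-0 = 5 → [5, 4, 9, 5, 5]
append vec[2]+vec[0] = 9+5 = 14 → [5, 4, 9, 5, 5, 14]
insert 4 at 5 → [5, 4, 9, 5, 5, 4, 14]
vec[-1] = 3 → [5, 4, 9, 5, 5, 4, 3]
vec[-1] = vec[-1]+vec[3] = 3+5 = 8 → [5, 4, 9, 5, 5, 4, 8]
vec[0]+vec[-1] = 5+8 = 13

13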